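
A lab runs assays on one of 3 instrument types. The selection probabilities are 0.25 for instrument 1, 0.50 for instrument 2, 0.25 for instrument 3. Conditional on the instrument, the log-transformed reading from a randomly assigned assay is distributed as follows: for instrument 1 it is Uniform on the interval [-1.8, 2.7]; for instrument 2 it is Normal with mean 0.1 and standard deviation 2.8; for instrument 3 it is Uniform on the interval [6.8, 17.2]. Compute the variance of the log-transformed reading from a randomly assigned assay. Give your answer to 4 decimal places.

32.6494

Per component, 1: μ=0.45, E[X²]=1.89; 2: μ=0.1, E[X²]=7.85; 3: μ=12, E[X²]=153.013.
E[X] = 0.25·0.45 + 0.5·0.1 + 0.25·12 = 3.1625.
E[X²] = 0.25·1.89 + 0.5·7.85 + 0.25·153.013 = 42.6508.
Var(X) = E[X²] − (E[X])² = 42.6508 − 10.0014 = 32.6494.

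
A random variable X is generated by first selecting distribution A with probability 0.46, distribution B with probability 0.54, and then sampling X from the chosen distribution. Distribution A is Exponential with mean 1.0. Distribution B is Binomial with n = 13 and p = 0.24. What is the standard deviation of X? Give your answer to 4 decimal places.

Per component, A: μ=1, E[X²]=2; B: μ=3.12, E[X²]=12.1056.
E[X] = 0.46·1 + 0.54·3.12 = 2.1448.
E[X²] = 0.46·2 + 0.54·12.1056 = 7.45702.
Var(X) = E[X²] − (E[X])² = 7.45702 − 4.60017 = 2.85686.
SD(X) = √2.85686 = 1.69022.

1.6902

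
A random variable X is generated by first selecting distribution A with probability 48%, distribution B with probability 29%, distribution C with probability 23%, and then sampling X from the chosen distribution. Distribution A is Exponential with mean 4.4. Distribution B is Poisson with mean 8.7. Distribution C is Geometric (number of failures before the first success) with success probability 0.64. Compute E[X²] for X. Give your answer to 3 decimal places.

43.334

For each component E[X²] = Var + (mean)², giving A: 38.72; B: 84.39; C: 1.19531.
Overall E[X²] = 0.48·38.72 + 0.29·84.39 + 0.23·1.19531 = 43.3336.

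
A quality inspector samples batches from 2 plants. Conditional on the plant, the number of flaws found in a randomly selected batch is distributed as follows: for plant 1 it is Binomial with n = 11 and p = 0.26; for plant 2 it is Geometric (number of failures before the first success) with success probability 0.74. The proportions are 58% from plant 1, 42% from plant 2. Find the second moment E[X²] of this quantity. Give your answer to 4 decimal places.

For each component E[X²] = Var + (mean)², giving 1: 10.296; 2: 0.598247.
Overall E[X²] = 0.58·10.296 + 0.42·0.598247 = 6.22294.

6.2229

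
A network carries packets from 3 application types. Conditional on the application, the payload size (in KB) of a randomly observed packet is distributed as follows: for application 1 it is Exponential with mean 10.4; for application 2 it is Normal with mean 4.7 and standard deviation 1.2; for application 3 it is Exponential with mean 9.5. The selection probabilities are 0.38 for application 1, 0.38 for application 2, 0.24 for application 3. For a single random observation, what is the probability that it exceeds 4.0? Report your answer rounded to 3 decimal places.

0.690

Conditional on each application, P(X > 4.0): 1: 0.680712; 2: 0.720166; 3: 0.656356.
By total probability, P(X > 4.0) = 0.38·0.680712 + 0.38·0.720166 + 0.24·0.656356 = 0.689859.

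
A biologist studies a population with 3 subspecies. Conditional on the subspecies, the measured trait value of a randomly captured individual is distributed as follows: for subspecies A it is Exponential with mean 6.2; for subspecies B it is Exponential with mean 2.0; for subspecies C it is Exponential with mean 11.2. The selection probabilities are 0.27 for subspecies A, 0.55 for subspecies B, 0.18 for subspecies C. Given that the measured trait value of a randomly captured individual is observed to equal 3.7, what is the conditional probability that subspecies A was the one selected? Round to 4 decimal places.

Likelihoods f(3.7 | ·): A: 0.088804; B: 0.0786186; C: 0.0641667.
Posterior ∝ prior × likelihood. Numerator for A: 0.27·0.088804 = 0.0239771.
Normalizing constant: 0.27·0.088804 + 0.55·0.0786186 + 0.18·0.0641667 = 0.0787673.
P(A | observation) = 0.0239771 / 0.0787673 = 0.304404.

0.3044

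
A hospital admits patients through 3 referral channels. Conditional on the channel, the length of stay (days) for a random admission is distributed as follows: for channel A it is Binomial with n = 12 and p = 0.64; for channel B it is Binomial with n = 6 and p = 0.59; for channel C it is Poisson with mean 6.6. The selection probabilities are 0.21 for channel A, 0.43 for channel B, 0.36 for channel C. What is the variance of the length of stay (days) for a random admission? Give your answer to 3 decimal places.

6.666

Per component, A: μ=7.68, E[X²]=61.7472; B: μ=3.54, E[X²]=13.983; C: μ=6.6, E[X²]=50.16.
E[X] = 0.21·7.68 + 0.43·3.54 + 0.36·6.6 = 5.511.
E[X²] = 0.21·61.7472 + 0.43·13.983 + 0.36·50.16 = 37.0372.
Var(X) = E[X²] − (E[X])² = 37.0372 − 30.3711 = 6.66608.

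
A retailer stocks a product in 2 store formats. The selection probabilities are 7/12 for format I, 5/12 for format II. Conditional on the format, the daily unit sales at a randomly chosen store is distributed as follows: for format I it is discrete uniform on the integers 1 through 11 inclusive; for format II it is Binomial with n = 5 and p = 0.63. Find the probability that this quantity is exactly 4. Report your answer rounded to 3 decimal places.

Conditional on each format, P(X = 4): I: 0.0909091; II: 0.29143.
By total probability, P(X = 4) = 0.583333·0.0909091 + 0.416667·0.29143 = 0.174459.

0.174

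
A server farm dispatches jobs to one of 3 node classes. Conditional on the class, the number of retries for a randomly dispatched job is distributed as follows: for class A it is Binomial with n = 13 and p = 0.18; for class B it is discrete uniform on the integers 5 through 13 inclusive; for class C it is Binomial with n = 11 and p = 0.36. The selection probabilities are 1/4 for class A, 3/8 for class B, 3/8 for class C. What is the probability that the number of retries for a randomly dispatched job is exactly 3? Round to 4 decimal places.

Conditional on each class, P(X = 3): A: 0.229257; B: 0; C: 0.216686.
By total probability, P(X = 3) = 0.25·0.229257 + 0.375·0 + 0.375·0.216686 = 0.138572.

0.1386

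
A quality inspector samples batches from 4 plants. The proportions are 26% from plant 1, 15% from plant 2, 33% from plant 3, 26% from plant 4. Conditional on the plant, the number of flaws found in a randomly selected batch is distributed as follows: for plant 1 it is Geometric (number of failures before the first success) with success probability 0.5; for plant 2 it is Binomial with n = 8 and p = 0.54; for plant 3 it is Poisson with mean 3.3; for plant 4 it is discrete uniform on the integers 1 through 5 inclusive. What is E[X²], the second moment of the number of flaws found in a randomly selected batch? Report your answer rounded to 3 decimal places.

For each component E[X²] = Var + (mean)², giving 1: 3; 2: 20.6496; 3: 14.19; 4: 11.
Overall E[X²] = 0.26·3 + 0.15·20.6496 + 0.33·14.19 + 0.26·11 = 11.4201.

11.420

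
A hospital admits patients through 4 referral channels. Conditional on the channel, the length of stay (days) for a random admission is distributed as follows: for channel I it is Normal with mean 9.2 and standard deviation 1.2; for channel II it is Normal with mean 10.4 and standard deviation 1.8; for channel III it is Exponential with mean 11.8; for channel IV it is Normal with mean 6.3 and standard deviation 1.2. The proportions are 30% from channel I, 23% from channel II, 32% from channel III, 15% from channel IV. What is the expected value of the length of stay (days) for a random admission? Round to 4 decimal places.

Component means — I: 9.2; II: 10.4; III: 11.8; IV: 6.3.
E[X] = 0.3·9.2 + 0.23·10.4 + 0.32·11.8 + 0.15·6.3 = 9.873.

9.8730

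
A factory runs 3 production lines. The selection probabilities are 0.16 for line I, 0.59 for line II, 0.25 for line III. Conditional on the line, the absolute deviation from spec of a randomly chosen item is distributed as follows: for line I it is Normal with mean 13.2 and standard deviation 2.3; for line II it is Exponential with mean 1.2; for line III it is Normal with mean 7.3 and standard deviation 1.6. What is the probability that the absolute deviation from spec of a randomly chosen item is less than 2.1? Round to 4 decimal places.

0.4876

Conditional on each line, P(X < 2.1): I: 6.96209e-07; II: 0.826226; III: 0.000577025.
By total probability, P(X < 2.1) = 0.16·6.96209e-07 + 0.59·0.826226 + 0.25·0.000577025 = 0.487618.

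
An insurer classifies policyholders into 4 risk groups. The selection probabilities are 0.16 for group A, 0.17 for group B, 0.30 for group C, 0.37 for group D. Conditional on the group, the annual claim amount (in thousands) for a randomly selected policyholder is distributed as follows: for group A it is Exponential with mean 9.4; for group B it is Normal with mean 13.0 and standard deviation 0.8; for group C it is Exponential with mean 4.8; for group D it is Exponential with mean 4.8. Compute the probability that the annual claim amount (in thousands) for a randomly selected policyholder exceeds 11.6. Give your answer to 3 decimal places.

0.270

Conditional on each group, P(X > 11.6): A: 0.291113; B: 0.959941; C: 0.0892185; D: 0.0892185.
By total probability, P(X > 11.6) = 0.16·0.291113 + 0.17·0.959941 + 0.3·0.0892185 + 0.37·0.0892185 = 0.269544.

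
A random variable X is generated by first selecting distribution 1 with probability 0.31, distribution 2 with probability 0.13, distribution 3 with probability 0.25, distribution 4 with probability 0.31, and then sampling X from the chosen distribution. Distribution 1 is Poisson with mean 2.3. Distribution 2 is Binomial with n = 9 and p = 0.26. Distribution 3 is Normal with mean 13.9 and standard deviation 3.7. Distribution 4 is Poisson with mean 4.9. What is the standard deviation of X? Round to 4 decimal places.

Per component, 1: μ=2.3, E[X²]=7.59; 2: μ=2.34, E[X²]=7.2072; 3: μ=13.9, E[X²]=206.9; 4: μ=4.9, E[X²]=28.91.
E[X] = 0.31·2.3 + 0.13·2.34 + 0.25·13.9 + 0.31·4.9 = 6.0112.
E[X²] = 0.31·7.59 + 0.13·7.2072 + 0.25·206.9 + 0.31·28.91 = 63.9769.
Var(X) = E[X²] − (E[X])² = 63.9769 − 36.1345 = 27.8424.
SD(X) = √27.8424 = 5.27659.

5.2766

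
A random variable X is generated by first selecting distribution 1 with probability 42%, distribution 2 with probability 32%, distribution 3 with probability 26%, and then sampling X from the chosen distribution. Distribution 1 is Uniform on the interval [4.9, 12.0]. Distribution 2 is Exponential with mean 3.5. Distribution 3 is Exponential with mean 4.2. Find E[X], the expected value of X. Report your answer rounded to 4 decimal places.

5.7610

Component means — 1: 8.45; 2: 3.5; 3: 4.2.
E[X] = 0.42·8.45 + 0.32·3.5 + 0.26·4.2 = 5.761.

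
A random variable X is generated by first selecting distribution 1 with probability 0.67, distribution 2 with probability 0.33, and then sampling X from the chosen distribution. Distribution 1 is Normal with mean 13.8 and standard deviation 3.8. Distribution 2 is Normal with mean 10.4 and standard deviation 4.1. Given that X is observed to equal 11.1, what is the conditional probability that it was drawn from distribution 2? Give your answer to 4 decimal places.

Likelihoods f(11.1 | ·): 1: 0.0815643; 2: 0.0958951.
Posterior ∝ prior × likelihood. Numerator for 2: 0.33·0.0958951 = 0.0316454.
Normalizing constant: 0.67·0.0815643 + 0.33·0.0958951 = 0.0862935.
P(2 | observation) = 0.0316454 / 0.0862935 = 0.366718.

0.3667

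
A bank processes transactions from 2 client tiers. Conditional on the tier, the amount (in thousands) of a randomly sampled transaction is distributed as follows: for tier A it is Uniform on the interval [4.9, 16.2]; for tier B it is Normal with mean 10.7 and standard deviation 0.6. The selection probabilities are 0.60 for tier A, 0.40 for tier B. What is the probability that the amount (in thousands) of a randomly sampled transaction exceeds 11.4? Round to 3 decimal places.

0.304

Conditional on each tier, P(X > 11.4): A: 0.424779; B: 0.121673.
By total probability, P(X > 11.4) = 0.6·0.424779 + 0.4·0.121673 = 0.303536.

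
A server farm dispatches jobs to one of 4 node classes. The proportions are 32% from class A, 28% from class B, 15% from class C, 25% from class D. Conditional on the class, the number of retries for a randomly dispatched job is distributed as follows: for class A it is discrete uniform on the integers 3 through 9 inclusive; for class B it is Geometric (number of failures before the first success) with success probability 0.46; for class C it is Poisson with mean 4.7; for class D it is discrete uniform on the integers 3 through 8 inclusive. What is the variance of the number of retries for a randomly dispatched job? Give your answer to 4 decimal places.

Per component, A: μ=6, E[X²]=40; B: μ=1.17391, E[X²]=3.93006; C: μ=4.7, E[X²]=26.79; D: μ=5.5, E[X²]=33.1667.
E[X] = 0.32·6 + 0.28·1.17391 + 0.15·4.7 + 0.25·5.5 = 4.3287.
E[X²] = 0.32·40 + 0.28·3.93006 + 0.15·26.79 + 0.25·33.1667 = 26.2106.
Var(X) = E[X²] − (E[X])² = 26.2106 − 18.7376 = 7.47298.

7.4730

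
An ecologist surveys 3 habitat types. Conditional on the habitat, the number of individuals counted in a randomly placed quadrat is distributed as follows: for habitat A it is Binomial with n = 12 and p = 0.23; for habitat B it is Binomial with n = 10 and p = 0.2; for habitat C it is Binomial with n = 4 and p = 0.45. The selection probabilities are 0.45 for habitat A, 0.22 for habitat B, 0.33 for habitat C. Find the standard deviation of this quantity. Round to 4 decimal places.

1.3535

Per component, A: μ=2.76, E[X²]=9.7428; B: μ=2, E[X²]=5.6; C: μ=1.8, E[X²]=4.23.
E[X] = 0.45·2.76 + 0.22·2 + 0.33·1.8 = 2.276.
E[X²] = 0.45·9.7428 + 0.22·5.6 + 0.33·4.23 = 7.01216.
Var(X) = E[X²] − (E[X])² = 7.01216 − 5.18018 = 1.83198.
SD(X) = √1.83198 = 1.35351.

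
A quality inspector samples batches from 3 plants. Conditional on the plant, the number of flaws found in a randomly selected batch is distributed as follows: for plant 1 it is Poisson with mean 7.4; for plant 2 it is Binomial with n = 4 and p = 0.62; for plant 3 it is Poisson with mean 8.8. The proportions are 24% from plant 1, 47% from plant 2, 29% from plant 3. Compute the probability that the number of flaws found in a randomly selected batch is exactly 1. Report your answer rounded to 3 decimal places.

Conditional on each plant, P(X = 1): 1: 0.00452327; 2: 0.136083; 3: 0.00132645.
By total probability, P(X = 1) = 0.24·0.00452327 + 0.47·0.136083 + 0.29·0.00132645 = 0.0654291.

0.065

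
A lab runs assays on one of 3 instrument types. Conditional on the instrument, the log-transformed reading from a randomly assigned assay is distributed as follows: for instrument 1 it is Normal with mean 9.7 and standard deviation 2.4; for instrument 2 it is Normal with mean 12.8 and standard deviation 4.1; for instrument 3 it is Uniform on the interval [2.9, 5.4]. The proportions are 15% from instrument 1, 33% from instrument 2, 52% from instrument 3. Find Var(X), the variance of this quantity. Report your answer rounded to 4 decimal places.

Per component, 1: μ=9.7, E[X²]=99.85; 2: μ=12.8, E[X²]=180.65; 3: μ=4.15, E[X²]=17.7433.
E[X] = 0.15·9.7 + 0.33·12.8 + 0.52·4.15 = 7.837.
E[X²] = 0.15·99.85 + 0.33·180.65 + 0.52·17.7433 = 83.8185.
Var(X) = E[X²] − (E[X])² = 83.8185 − 61.4186 = 22.4.

22.4000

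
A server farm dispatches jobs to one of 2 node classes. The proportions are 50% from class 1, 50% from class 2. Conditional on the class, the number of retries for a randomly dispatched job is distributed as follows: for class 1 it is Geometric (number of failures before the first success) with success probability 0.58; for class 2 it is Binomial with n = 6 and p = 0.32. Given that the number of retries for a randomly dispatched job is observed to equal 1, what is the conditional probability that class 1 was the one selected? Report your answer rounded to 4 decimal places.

Likelihoods P(X=1 | ·): 1: 0.2436; 2: 0.279155.
Posterior ∝ prior × likelihood. Numerator for 1: 0.5·0.2436 = 0.1218.
Normalizing constant: 0.5·0.2436 + 0.5·0.279155 = 0.261378.
P(1 | observation) = 0.1218 / 0.261378 = 0.465992.

0.4660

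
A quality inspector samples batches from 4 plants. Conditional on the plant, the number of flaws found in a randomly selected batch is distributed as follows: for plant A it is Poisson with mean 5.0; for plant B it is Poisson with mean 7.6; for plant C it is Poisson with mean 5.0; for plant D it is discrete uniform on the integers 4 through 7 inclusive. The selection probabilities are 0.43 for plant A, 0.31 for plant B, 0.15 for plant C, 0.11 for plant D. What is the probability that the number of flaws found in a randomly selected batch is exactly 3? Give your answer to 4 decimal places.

Conditional on each plant, P(X = 3): A: 0.140374; B: 0.0366144; C: 0.140374; D: 0.
By total probability, P(X = 3) = 0.43·0.140374 + 0.31·0.0366144 + 0.15·0.140374 + 0.11·0 = 0.0927673.

0.0928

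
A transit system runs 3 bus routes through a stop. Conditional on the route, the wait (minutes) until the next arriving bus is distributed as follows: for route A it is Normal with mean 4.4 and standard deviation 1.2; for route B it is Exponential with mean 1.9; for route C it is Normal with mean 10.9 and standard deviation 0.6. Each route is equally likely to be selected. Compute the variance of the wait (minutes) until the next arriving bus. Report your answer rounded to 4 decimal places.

Per component, A: μ=4.4, E[X²]=20.8; B: μ=1.9, E[X²]=7.22; C: μ=10.9, E[X²]=119.17.
E[X] = 0.333333·4.4 + 0.333333·1.9 + 0.333333·10.9 = 5.73333.
E[X²] = 0.333333·20.8 + 0.333333·7.22 + 0.333333·119.17 = 49.0633.
Var(X) = E[X²] − (E[X])² = 49.0633 − 32.8711 = 16.1922.

16.1922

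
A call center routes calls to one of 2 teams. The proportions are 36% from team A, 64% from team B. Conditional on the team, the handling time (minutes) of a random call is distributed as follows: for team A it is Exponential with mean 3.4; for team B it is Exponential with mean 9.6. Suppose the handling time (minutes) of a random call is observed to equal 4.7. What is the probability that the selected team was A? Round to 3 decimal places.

Likelihoods f(4.7 | ·): A: 0.0738198; B: 0.0638418.
Posterior ∝ prior × likelihood. Numerator for A: 0.36·0.0738198 = 0.0265751.
Normalizing constant: 0.36·0.0738198 + 0.64·0.0638418 = 0.0674339.
P(A | observation) = 0.0265751 / 0.0674339 = 0.394091.

0.394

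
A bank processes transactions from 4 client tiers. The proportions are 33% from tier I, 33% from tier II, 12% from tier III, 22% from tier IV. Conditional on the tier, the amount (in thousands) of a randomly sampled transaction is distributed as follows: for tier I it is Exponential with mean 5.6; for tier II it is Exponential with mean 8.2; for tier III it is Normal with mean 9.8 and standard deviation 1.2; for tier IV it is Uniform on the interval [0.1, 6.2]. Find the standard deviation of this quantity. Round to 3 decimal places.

6.195

Per component, I: μ=5.6, E[X²]=62.72; II: μ=8.2, E[X²]=134.48; III: μ=9.8, E[X²]=97.48; IV: μ=3.15, E[X²]=13.0233.
E[X] = 0.33·5.6 + 0.33·8.2 + 0.12·9.8 + 0.22·3.15 = 6.423.
E[X²] = 0.33·62.72 + 0.33·134.48 + 0.12·97.48 + 0.22·13.0233 = 79.6387.
Var(X) = E[X²] − (E[X])² = 79.6387 − 41.2549 = 38.3838.
SD(X) = √38.3838 = 6.19547.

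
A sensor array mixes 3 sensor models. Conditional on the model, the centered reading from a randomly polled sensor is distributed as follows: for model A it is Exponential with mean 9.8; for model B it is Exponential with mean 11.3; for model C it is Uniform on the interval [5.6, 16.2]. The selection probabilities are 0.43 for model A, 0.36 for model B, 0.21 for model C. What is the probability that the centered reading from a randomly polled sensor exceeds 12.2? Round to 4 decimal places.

Conditional on each model, P(X > 12.2): A: 0.28797; B: 0.339716; C: 0.377358.
By total probability, P(X > 12.2) = 0.43·0.28797 + 0.36·0.339716 + 0.21·0.377358 = 0.32537.

0.3254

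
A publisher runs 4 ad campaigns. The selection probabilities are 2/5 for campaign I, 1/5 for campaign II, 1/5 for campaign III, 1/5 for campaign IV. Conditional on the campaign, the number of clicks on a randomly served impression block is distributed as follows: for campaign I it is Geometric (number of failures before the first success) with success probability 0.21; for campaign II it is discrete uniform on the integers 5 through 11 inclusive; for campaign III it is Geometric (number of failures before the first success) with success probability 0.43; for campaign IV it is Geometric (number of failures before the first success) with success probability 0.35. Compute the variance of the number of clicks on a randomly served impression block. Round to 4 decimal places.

Per component, I: μ=3.7619, E[X²]=32.0658; II: μ=8, E[X²]=68; III: μ=1.32558, E[X²]=4.83991; IV: μ=1.85714, E[X²]=8.7551.
E[X] = 0.4·3.7619 + 0.2·8 + 0.2·1.32558 + 0.2·1.85714 = 3.74131.
E[X²] = 0.4·32.0658 + 0.2·68 + 0.2·4.83991 + 0.2·8.7551 = 29.1453.
Var(X) = E[X²] − (E[X])² = 29.1453 − 13.9974 = 15.1479.

15.1479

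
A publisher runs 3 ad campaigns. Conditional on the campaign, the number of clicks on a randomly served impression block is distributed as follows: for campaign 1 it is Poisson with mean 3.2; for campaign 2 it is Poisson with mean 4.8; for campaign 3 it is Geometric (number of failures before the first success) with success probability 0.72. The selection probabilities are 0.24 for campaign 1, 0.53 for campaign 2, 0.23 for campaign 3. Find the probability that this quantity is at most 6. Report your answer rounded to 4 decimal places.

Conditional on each campaign, P(X ≤ 6): 1: 0.955381; 2: 0.790805; 3: 0.999865.
By total probability, P(X ≤ 6) = 0.24·0.955381 + 0.53·0.790805 + 0.23·0.999865 = 0.878387.

0.8784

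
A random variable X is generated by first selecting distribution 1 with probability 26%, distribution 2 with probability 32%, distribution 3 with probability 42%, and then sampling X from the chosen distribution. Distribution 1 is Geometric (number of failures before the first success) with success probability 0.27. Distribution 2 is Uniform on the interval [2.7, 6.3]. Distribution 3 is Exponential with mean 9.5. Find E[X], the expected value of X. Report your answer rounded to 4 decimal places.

Component means — 1: 2.7037; 2: 4.5; 3: 9.5.
E[X] = 0.26·2.7037 + 0.32·4.5 + 0.42·9.5 = 6.13296.

6.1330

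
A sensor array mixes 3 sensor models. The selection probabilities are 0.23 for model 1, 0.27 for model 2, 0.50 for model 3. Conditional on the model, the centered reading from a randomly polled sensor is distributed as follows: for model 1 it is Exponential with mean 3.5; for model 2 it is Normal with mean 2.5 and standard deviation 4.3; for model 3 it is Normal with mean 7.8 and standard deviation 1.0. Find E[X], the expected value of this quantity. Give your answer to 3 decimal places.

5.380

Component means — 1: 3.5; 2: 2.5; 3: 7.8.
E[X] = 0.23·3.5 + 0.27·2.5 + 0.5·7.8 = 5.38.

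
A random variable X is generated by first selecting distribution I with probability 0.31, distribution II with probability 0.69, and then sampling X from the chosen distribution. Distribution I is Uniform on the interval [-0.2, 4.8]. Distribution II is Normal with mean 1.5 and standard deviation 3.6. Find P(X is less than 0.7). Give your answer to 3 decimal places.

0.340

Conditional on each component, P(X < 0.7): I: 0.18; II: 0.41207.
By total probability, P(X < 0.7) = 0.31·0.18 + 0.69·0.41207 = 0.340129.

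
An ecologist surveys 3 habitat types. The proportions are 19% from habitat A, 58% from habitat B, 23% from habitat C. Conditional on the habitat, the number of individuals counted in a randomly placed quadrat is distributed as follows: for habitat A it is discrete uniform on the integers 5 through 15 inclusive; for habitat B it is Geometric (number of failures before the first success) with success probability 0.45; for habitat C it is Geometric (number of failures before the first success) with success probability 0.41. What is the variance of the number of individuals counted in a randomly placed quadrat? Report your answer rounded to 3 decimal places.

15.982

Per component, A: μ=10, E[X²]=110; B: μ=1.22222, E[X²]=4.20988; C: μ=1.43902, E[X²]=5.58061.
E[X] = 0.19·10 + 0.58·1.22222 + 0.23·1.43902 = 2.93986.
E[X²] = 0.19·110 + 0.58·4.20988 + 0.23·5.58061 = 24.6253.
Var(X) = E[X²] − (E[X])² = 24.6253 − 8.6428 = 15.9825.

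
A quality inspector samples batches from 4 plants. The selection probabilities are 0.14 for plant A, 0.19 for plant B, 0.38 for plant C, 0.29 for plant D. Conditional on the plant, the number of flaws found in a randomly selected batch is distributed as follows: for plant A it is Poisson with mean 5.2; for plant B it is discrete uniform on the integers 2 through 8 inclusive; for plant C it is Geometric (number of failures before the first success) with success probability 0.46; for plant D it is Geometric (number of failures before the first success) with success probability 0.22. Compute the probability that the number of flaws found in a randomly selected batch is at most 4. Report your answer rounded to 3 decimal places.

0.707

Conditional on each plant, P(X ≤ 4): A: 0.406128; B: 0.428571; C: 0.954083; D: 0.711283.
By total probability, P(X ≤ 4) = 0.14·0.406128 + 0.19·0.428571 + 0.38·0.954083 + 0.29·0.711283 = 0.70711.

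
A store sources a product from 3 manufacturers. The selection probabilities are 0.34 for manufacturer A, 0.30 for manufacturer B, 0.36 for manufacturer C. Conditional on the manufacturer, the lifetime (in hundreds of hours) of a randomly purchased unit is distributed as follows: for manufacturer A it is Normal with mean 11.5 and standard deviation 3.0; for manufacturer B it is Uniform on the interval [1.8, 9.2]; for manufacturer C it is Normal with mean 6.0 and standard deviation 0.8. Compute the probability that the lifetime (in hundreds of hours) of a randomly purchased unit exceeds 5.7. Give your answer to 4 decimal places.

Conditional on each manufacturer, P(X > 5.7): A: 0.973402; B: 0.472973; C: 0.64617.
By total probability, P(X > 5.7) = 0.34·0.973402 + 0.3·0.472973 + 0.36·0.64617 = 0.70547.

0.7055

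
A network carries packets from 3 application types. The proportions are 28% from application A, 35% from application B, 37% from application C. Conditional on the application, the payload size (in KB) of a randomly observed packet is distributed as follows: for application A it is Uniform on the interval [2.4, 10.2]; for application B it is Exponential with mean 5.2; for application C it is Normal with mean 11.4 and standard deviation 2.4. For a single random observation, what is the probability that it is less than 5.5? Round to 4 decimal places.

Conditional on each application, P(X < 5.5): A: 0.397436; B: 0.652744; C: 0.00697918.
By total probability, P(X < 5.5) = 0.28·0.397436 + 0.35·0.652744 + 0.37·0.00697918 = 0.342325.

0.3423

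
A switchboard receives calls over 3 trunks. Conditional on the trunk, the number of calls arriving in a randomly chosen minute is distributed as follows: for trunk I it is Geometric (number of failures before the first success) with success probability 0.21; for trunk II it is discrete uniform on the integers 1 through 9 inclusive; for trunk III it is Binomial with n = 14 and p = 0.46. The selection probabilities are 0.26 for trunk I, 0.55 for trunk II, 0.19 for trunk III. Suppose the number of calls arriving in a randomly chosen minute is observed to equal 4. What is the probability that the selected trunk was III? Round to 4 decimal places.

Likelihoods P(X=4 | ·): I: 0.0817952; II: 0.111111; III: 0.0944937.
Posterior ∝ prior × likelihood. Numerator for III: 0.19·0.0944937 = 0.0179538.
Normalizing constant: 0.26·0.0817952 + 0.55·0.111111 + 0.19·0.0944937 = 0.100332.
P(III | observation) = 0.0179538 / 0.100332 = 0.178945.

0.1789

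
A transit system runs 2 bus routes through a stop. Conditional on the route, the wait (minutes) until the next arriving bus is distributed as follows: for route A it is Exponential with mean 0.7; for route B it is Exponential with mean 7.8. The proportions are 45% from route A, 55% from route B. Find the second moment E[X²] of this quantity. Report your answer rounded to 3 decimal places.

For each component E[X²] = Var + (mean)², giving A: 0.98; B: 121.68.
Overall E[X²] = 0.45·0.98 + 0.55·121.68 = 67.365.

67.365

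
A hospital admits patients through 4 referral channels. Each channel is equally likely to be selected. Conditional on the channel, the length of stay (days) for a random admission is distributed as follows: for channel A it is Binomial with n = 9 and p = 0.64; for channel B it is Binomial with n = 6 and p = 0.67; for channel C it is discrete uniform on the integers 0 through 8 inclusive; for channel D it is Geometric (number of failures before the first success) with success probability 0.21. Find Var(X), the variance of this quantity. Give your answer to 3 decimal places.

7.635

Per component, A: μ=5.76, E[X²]=35.2512; B: μ=4.02, E[X²]=17.487; C: μ=4, E[X²]=22.6667; D: μ=3.7619, E[X²]=32.0658.
E[X] = 0.25·5.76 + 0.25·4.02 + 0.25·4 + 0.25·3.7619 = 4.38548.
E[X²] = 0.25·35.2512 + 0.25·17.487 + 0.25·22.6667 + 0.25·32.0658 = 26.8677.
Var(X) = E[X²] − (E[X])² = 26.8677 − 19.2324 = 7.63526.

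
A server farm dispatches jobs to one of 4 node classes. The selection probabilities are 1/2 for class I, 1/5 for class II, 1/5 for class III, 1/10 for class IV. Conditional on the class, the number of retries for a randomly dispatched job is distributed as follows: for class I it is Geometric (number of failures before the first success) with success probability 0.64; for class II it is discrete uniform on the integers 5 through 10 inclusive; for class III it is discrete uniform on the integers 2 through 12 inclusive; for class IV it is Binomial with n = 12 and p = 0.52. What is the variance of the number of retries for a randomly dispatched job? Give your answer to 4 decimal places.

13.9443

Per component, I: μ=0.5625, E[X²]=1.19531; II: μ=7.5, E[X²]=59.1667; III: μ=7, E[X²]=59; IV: μ=6.24, E[X²]=41.9328.
E[X] = 0.5·0.5625 + 0.2·7.5 + 0.2·7 + 0.1·6.24 = 3.80525.
E[X²] = 0.5·1.19531 + 0.2·59.1667 + 0.2·59 + 0.1·41.9328 = 28.4243.
Var(X) = E[X²] − (E[X])² = 28.4243 − 14.4799 = 13.9443.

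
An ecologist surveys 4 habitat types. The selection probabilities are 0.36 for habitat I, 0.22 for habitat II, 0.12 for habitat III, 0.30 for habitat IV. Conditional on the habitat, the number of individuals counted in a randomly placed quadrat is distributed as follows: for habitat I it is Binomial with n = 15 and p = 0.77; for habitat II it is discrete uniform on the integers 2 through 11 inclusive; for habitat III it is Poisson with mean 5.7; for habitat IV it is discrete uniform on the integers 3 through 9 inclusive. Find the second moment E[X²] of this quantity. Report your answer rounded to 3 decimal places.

For each component E[X²] = Var + (mean)², giving I: 136.059; II: 50.5; III: 38.19; IV: 40.
Overall E[X²] = 0.36·136.059 + 0.22·50.5 + 0.12·38.19 + 0.3·40 = 76.674.

76.674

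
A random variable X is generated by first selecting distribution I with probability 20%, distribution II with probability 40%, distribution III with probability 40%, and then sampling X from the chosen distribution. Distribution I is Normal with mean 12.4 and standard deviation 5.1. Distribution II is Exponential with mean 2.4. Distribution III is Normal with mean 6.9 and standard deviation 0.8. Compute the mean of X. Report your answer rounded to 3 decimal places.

6.200

Component means — I: 12.4; II: 2.4; III: 6.9.
E[X] = 0.2·12.4 + 0.4·2.4 + 0.4·6.9 = 6.2.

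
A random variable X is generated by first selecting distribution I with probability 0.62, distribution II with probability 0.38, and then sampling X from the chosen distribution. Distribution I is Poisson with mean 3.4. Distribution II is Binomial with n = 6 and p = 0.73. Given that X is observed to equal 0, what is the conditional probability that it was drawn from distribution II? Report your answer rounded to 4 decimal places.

0.0071

Likelihoods P(X=0 | ·): I: 0.0333733; II: 0.00038742.
Posterior ∝ prior × likelihood. Numerator for II: 0.38·0.00038742 = 0.00014722.
Normalizing constant: 0.62·0.0333733 + 0.38·0.00038742 = 0.0208386.
P(II | observation) = 0.00014722 / 0.0208386 = 0.00706475.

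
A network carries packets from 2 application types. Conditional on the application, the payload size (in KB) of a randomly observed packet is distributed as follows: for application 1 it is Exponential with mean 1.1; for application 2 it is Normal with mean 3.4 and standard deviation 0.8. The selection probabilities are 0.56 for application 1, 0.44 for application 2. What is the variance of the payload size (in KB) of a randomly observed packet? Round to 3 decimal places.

2.263

Per component, 1: μ=1.1, E[X²]=2.42; 2: μ=3.4, E[X²]=12.2.
E[X] = 0.56·1.1 + 0.44·3.4 = 2.112.
E[X²] = 0.56·2.42 + 0.44·12.2 = 6.7232.
Var(X) = E[X²] − (E[X])² = 6.7232 − 4.46054 = 2.26266.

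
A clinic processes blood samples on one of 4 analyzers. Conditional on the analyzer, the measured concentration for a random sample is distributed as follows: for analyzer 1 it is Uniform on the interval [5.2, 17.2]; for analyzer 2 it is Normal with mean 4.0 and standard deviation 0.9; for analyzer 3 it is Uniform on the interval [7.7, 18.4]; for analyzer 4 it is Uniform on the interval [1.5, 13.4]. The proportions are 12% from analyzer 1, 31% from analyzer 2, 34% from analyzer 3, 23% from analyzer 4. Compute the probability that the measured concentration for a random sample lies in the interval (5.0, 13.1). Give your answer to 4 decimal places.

Conditional on each analyzer, P(5.0 < X < 13.1): 1: 0.658333; 2: 0.13326; 3: 0.504673; 4: 0.680672.
By total probability, P(5.0 < X < 13.1) = 0.12·0.658333 + 0.31·0.13326 + 0.34·0.504673 + 0.23·0.680672 = 0.448454.

0.4485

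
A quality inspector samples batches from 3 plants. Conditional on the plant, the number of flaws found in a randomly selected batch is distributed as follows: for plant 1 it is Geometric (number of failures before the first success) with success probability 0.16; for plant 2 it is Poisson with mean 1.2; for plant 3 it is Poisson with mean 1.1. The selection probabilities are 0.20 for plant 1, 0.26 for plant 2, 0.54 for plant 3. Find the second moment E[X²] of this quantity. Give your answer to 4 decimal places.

14.0088

For each component E[X²] = Var + (mean)², giving 1: 60.375; 2: 2.64; 3: 2.31.
Overall E[X²] = 0.2·60.375 + 0.26·2.64 + 0.54·2.31 = 14.0088.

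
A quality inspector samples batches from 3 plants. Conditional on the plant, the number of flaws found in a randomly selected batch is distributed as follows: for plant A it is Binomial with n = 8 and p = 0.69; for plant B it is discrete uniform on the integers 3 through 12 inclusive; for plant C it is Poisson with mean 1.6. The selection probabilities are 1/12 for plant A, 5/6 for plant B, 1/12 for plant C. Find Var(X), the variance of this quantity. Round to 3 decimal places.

Per component, A: μ=5.52, E[X²]=32.1816; B: μ=7.5, E[X²]=64.5; C: μ=1.6, E[X²]=4.16.
E[X] = 0.0833333·5.52 + 0.833333·7.5 + 0.0833333·1.6 = 6.84333.
E[X²] = 0.0833333·32.1816 + 0.833333·64.5 + 0.0833333·4.16 = 56.7785.
Var(X) = E[X²] − (E[X])² = 56.7785 − 46.8312 = 9.94726.

9.947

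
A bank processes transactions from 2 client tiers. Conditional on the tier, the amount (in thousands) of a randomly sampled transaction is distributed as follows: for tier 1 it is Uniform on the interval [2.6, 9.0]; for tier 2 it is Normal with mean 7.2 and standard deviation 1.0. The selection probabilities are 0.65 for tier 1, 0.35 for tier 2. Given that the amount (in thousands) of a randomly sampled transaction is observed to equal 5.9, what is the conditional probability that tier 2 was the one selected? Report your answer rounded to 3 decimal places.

Likelihoods f(5.9 | ·): 1: 0.15625; 2: 0.171369.
Posterior ∝ prior × likelihood. Numerator for 2: 0.35·0.171369 = 0.059979.
Normalizing constant: 0.65·0.15625 + 0.35·0.171369 = 0.161542.
P(2 | observation) = 0.059979 / 0.161542 = 0.371292.

0.371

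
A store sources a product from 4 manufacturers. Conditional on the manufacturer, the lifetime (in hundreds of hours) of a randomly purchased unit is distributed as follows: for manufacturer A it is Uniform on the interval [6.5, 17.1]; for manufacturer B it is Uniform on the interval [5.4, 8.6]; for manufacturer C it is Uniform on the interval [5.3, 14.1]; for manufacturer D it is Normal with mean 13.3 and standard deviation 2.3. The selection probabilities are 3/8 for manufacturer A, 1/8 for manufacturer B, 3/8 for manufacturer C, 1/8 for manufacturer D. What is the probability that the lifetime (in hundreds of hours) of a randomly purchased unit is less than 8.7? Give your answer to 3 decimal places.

0.351

Conditional on each manufacturer, P(X < 8.7): A: 0.207547; B: 1; C: 0.386364; D: 0.0227501.
By total probability, P(X < 8.7) = 0.375·0.207547 + 0.125·1 + 0.375·0.386364 + 0.125·0.0227501 = 0.35056.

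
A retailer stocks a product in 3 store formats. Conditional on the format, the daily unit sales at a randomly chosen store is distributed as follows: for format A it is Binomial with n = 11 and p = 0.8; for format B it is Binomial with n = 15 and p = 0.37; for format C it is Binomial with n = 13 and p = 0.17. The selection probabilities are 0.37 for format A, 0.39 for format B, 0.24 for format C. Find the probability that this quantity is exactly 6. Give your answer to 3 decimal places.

Conditional on each format, P(X = 6): A: 0.0387554; B: 0.200761; C: 0.0112398.
By total probability, P(X = 6) = 0.37·0.0387554 + 0.39·0.200761 + 0.24·0.0112398 = 0.0953338.

0.095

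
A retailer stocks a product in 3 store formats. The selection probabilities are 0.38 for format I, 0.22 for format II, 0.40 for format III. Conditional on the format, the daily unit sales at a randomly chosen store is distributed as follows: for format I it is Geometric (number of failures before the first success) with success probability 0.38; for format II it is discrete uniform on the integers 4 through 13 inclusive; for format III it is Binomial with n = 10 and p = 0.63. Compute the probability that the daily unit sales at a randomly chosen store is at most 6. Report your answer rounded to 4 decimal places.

0.6486

Conditional on each format, P(X ≤ 6): I: 0.964784; II: 0.3; III: 0.540004.
By total probability, P(X ≤ 6) = 0.38·0.964784 + 0.22·0.3 + 0.4·0.540004 = 0.648619.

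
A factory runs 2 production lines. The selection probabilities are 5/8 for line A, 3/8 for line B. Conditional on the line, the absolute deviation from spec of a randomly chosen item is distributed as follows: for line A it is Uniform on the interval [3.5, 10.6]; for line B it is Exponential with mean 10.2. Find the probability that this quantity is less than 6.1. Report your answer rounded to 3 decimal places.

Conditional on each line, P(X < 6.1): A: 0.366197; B: 0.450111.
By total probability, P(X < 6.1) = 0.625·0.366197 + 0.375·0.450111 = 0.397665.

0.398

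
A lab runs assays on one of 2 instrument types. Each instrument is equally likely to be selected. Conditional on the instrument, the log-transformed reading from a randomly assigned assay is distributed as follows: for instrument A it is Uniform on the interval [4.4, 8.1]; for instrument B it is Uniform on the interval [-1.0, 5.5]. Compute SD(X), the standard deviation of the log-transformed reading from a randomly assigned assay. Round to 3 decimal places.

Per component, A: μ=6.25, E[X²]=40.2033; B: μ=2.25, E[X²]=8.58333.
E[X] = 0.5·6.25 + 0.5·2.25 = 4.25.
E[X²] = 0.5·40.2033 + 0.5·8.58333 = 24.3933.
Var(X) = E[X²] − (E[X])² = 24.3933 − 18.0625 = 6.33083.
SD(X) = √6.33083 = 2.51611.

2.516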